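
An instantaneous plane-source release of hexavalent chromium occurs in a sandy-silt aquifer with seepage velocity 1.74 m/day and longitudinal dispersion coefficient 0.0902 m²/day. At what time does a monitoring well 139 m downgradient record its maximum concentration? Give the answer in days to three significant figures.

79.9 days

For the 1D instantaneous-source solution, setting ∂C/∂t = 0 at fixed x gives v²t² + 2Dt − x² = 0, so t = (√(D² + v²x²) − D)/v².
√(D² + v²x²) = √(0.0902² + 1.74² × 139²) = 241.9; v² = 3.0276.
t = (241.9 − 0.0902)/3.0276 = 79.9 days (vs. the pure-advection estimate x/v = 79.9 d).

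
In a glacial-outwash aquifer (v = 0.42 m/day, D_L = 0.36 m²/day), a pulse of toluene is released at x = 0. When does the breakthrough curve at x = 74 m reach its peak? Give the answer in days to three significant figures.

174 days

For the 1D instantaneous-source solution, setting ∂C/∂t = 0 at fixed x gives v²t² + 2Dt − x² = 0, so t = (√(D² + v²x²) − D)/v².
√(D² + v²x²) = √(0.36² + 0.42² × 74²) = 31.08; v² = 0.1764.
t = (31.08 − 0.36)/0.1764 = 174 days (vs. the pure-advection estimate x/v = 176 d).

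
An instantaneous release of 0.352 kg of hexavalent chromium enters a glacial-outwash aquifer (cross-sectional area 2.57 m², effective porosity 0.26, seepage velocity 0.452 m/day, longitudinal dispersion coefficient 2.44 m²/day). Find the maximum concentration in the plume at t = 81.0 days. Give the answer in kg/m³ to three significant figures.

The peak of an instantaneous 1D plume sits at x = vt; there the Gaussian factor is 1 and C_max = M/(n_e·A·√(4πDt)), where n_e·A is the pore area the mass is dissolved in.
√(4πDt) = √(4π × 2.44 × 81.0) = 49.84 m, so C_max = 0.352/(0.26 × 2.57 × 49.84) = 0.0106 kg/m³.

0.0106 kg/m³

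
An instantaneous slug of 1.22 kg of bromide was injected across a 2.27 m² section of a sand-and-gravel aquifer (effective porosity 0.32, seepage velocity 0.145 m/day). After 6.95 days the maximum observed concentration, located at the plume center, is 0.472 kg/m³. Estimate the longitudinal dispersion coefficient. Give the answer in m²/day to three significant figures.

0.145 m²/day

At the plume center C_max = M/(n_e·A·√(4πDt)), so D = M²/(4πt·(n_e·A·C_max)²).
n_e·A·C_max = 0.32 × 2.27 × 0.472 = 0.3429 kg/m.
D = 1.22²/(4π × 6.95 × 0.3429²) = 0.145 m²/day.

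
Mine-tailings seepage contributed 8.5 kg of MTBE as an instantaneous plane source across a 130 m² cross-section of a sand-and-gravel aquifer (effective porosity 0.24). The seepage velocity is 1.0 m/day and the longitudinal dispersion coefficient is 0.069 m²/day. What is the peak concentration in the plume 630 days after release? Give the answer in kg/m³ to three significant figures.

The peak of an instantaneous 1D plume sits at x = vt; there the Gaussian factor is 1 and C_max = M/(n_e·A·√(4πDt)), where n_e·A is the pore area the mass is dissolved in.
√(4πDt) = √(4π × 0.069 × 630) = 23.37 m, so C_max = 8.5/(0.24 × 130 × 23.37) = 0.0117 kg/m³.

0.0117 kg/m³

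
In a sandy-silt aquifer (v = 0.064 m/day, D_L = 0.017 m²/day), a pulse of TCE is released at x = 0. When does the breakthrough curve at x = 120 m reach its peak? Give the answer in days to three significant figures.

For the 1D instantaneous-source solution, setting ∂C/∂t = 0 at fixed x gives v²t² + 2Dt − x² = 0, so t = (√(D² + v²x²) − D)/v².
√(D² + v²x²) = √(0.017² + 0.064² × 120²) = 7.680; v² = 0.004096.
t = (7.680 − 0.017)/0.004096 = 1870 days (vs. the pure-advection estimate x/v = 1880 d).

1870 days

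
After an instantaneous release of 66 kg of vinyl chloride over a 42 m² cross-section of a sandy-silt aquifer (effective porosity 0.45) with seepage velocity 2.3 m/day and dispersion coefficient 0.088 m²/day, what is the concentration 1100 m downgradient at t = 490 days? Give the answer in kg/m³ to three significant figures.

For an instantaneous plane source, C(x,t) = M/(n_e·A·√(4πDt)) · exp(−(x−vt)²/(4Dt)), with n_e·A the pore (flow) area.
Plume center vt = 2.3 × 490 = 1127 m, so the well at 1100 m is 27 m upgradient of the peak.
√(4πDt) = 23.28 m, giving peak height M/(n_e·A·√(4πDt)) = 66/(0.45 × 42 × 23.28) = 0.1500 kg/m³.
(x−vt)²/(4Dt) = (-27)²/(4 × 0.088 × 490) = 4.227; exp(−4.227) = 0.01460.
C = 0.1500 × 0.01460 = 0.00219 kg/m³.

0.00219 kg/m³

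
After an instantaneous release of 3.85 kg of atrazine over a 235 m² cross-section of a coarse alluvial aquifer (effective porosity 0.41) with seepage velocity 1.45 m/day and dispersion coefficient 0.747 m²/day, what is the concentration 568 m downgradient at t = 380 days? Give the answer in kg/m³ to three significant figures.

For an instantaneous plane source, C(x,t) = M/(n_e·A·√(4πDt)) · exp(−(x−vt)²/(4Dt)), with n_e·A the pore (flow) area.
Plume center vt = 1.45 × 380 = 551 m, so the well at 568 m is 17 m downgradient of the peak.
√(4πDt) = 59.73 m, giving peak height M/(n_e·A·√(4πDt)) = 3.85/(0.41 × 235 × 59.73) = 0.0006690 kg/m³.
(x−vt)²/(4Dt) = (17)²/(4 × 0.747 × 380) = 0.2545; exp(−0.2545) = 0.7753.
C = 0.0006690 × 0.7753 = 0.000519 kg/m³.

0.000519 kg/m³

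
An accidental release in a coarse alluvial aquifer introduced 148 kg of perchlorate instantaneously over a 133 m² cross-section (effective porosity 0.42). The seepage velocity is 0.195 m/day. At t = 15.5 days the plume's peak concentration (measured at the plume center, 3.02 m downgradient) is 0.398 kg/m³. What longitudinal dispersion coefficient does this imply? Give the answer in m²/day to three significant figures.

0.228 m²/day

At the plume center C_max = M/(n_e·A·√(4πDt)), so D = M²/(4πt·(n_e·A·C_max)²).
n_e·A·C_max = 0.42 × 133 × 0.398 = 22.23 kg/m.
D = 148²/(4π × 15.5 × 22.23²) = 0.228 m²/day.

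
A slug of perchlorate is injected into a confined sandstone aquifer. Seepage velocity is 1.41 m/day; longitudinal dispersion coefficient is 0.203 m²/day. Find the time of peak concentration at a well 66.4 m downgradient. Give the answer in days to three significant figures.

For the 1D instantaneous-source solution, setting ∂C/∂t = 0 at fixed x gives v²t² + 2Dt − x² = 0, so t = (√(D² + v²x²) − D)/v².
√(D² + v²x²) = √(0.203² + 1.41² × 66.4²) = 93.62; v² = 1.9881.
t = (93.62 − 0.203)/1.9881 = 47.0 days (vs. the pure-advection estimate x/v = 47.1 d).

47.0 days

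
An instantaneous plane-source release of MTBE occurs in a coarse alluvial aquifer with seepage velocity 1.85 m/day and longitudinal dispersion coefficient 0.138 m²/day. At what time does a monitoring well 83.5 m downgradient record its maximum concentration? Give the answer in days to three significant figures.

45.1 days

For the 1D instantaneous-source solution, setting ∂C/∂t = 0 at fixed x gives v²t² + 2Dt − x² = 0, so t = (√(D² + v²x²) − D)/v².
√(D² + v²x²) = √(0.138² + 1.85² × 83.5²) = 154.5; v² = 3.4225.
t = (154.5 − 0.138)/3.4225 = 45.1 days (vs. the pure-advection estimate x/v = 45.1 d).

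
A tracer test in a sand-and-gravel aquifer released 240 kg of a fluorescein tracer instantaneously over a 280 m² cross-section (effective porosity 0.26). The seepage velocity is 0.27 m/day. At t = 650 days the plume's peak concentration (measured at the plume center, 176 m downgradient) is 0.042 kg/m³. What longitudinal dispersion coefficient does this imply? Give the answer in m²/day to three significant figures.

At the plume center C_max = M/(n_e·A·√(4πDt)), so D = M²/(4πt·(n_e·A·C_max)²).
n_e·A·C_max = 0.26 × 280 × 0.042 = 3.058 kg/m.
D = 240²/(4π × 650 × 3.058²) = 0.754 m²/day.

0.754 m²/day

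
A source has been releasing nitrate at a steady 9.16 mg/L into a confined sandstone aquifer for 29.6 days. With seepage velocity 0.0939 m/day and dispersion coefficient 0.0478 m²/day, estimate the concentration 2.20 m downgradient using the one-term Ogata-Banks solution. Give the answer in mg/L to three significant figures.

For a continuous step input, C/C₀ ≈ ½·erfc((x−vt)/(2√(Dt))).
vt = 0.0939 × 29.6 = 2.77944 m and 2√(Dt) = 2√(0.0478 × 29.6) = 2.379 m.
Argument (x−vt)/(2√(Dt)) = (2.20 − 2.77944)/2.379 = -0.2436; ½·erfc(-0.2436) = 0.6348.
C = 9.16 × 0.6348 = 5.81 mg/L.

5.81 mg/L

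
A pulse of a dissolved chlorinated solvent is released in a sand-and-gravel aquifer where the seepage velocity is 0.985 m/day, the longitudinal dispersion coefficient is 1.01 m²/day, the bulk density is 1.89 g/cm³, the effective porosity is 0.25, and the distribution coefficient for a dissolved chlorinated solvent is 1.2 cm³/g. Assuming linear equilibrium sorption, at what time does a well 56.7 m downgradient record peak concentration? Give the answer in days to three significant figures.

569 days

Retardation factor R = 1 + ρ_b·K_d/n = 1 + 1.89 × 1.2/0.25 = 10.07.
Sorption retards both mechanisms: v_R = v/R = 0.09782 m/day, D_R = D/R = 0.1003 m²/day.
Peak time from v_R²t² + 2D_R t − x² = 0: t = (√(D_R² + v_R²x²) − D_R)/v_R².
√(D_R² + v_R²x²) = √(0.1003² + 0.09782² × 56.7²) = 5.547; v_R² = 0.009569.
t = (5.547 − 0.1003)/0.009569 = 569 days.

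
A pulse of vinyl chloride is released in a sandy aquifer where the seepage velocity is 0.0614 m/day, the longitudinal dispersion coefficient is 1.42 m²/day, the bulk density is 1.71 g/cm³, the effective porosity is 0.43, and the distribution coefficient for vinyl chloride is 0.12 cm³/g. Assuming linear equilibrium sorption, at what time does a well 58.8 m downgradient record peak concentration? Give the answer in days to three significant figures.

964 days

Retardation factor R = 1 + ρ_b·K_d/n = 1 + 1.71 × 0.12/0.43 = 1.477.
Sorption retards both mechanisms: v_R = v/R = 0.04157 m/day, D_R = D/R = 0.9614 m²/day.
Peak time from v_R²t² + 2D_R t − x² = 0: t = (√(D_R² + v_R²x²) − D_R)/v_R².
√(D_R² + v_R²x²) = √(0.9614² + 0.04157² × 58.8²) = 2.627; v_R² = 0.001728.
t = (2.627 − 0.9614)/0.001728 = 964 days.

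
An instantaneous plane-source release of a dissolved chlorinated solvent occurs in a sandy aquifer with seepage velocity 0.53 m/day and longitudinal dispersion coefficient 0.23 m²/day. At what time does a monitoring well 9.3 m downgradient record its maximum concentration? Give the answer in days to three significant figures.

For the 1D instantaneous-source solution, setting ∂C/∂t = 0 at fixed x gives v²t² + 2Dt − x² = 0, so t = (√(D² + v²x²) − D)/v².
√(D² + v²x²) = √(0.23² + 0.53² × 9.3²) = 4.934; v² = 0.2809.
t = (4.934 − 0.23)/0.2809 = 16.7 days (vs. the pure-advection estimate x/v = 17.5 d).

16.7 days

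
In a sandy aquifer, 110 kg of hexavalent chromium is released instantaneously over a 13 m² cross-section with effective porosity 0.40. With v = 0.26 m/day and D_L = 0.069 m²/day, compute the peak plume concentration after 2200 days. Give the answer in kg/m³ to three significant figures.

The peak of an instantaneous 1D plume sits at x = vt; there the Gaussian factor is 1 and C_max = M/(n_e·A·√(4πDt)), where n_e·A is the pore area the mass is dissolved in.
√(4πDt) = √(4π × 0.069 × 2200) = 43.68 m, so C_max = 110/(0.40 × 13 × 43.68) = 0.484 kg/m³.

0.484 kg/m³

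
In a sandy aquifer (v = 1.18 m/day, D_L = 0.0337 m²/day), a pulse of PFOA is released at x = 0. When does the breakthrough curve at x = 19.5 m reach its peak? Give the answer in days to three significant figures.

16.5 days

For the 1D instantaneous-source solution, setting ∂C/∂t = 0 at fixed x gives v²t² + 2Dt − x² = 0, so t = (√(D² + v²x²) − D)/v².
√(D² + v²x²) = √(0.0337² + 1.18² × 19.5²) = 23.01; v² = 1.3924.
t = (23.01 − 0.0337)/1.3924 = 16.5 days (vs. the pure-advection estimate x/v = 16.5 d).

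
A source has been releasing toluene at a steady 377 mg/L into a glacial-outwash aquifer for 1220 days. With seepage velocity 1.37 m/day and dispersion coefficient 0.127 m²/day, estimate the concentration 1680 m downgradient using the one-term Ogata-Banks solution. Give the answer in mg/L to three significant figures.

118 mg/L

For a continuous step input, C/C₀ ≈ ½·erfc((x−vt)/(2√(Dt))).
vt = 1.37 × 1220 = 1671.4 m and 2√(Dt) = 2√(0.127 × 1220) = 24.89 m.
Argument (x−vt)/(2√(Dt)) = (1680 − 1671.4)/24.89 = 0.3455; ½·erfc(0.3455) = 0.3126.
C = 377 × 0.3126 = 118 mg/L.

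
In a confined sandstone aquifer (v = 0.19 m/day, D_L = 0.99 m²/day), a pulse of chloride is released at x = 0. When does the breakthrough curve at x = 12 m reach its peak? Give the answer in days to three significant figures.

41.4 days

For the 1D instantaneous-source solution, setting ∂C/∂t = 0 at fixed x gives v²t² + 2Dt − x² = 0, so t = (√(D² + v²x²) − D)/v².
√(D² + v²x²) = √(0.99² + 0.19² × 12²) = 2.486; v² = 0.0361.
t = (2.486 − 0.99)/0.0361 = 41.4 days (vs. the pure-advection estimate x/v = 63.2 d).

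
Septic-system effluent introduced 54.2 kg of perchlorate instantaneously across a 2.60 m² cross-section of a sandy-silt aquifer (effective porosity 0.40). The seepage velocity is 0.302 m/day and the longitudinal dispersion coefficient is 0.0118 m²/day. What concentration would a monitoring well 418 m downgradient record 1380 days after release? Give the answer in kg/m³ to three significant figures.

3.56 kg/m³

For an instantaneous plane source, C(x,t) = M/(n_e·A·√(4πDt)) · exp(−(x−vt)²/(4Dt)), with n_e·A the pore (flow) area.
Plume center vt = 0.302 × 1380 = 416.76 m, so the well at 418 m is 1.24 m downgradient of the peak.
√(4πDt) = 14.30 m, giving peak height M/(n_e·A·√(4πDt)) = 54.2/(0.40 × 2.60 × 14.30) = 3.644 kg/m³.
(x−vt)²/(4Dt) = (1.24)²/(4 × 0.0118 × 1380) = 0.02361; exp(−0.02361) = 0.9767.
C = 3.644 × 0.9767 = 3.56 kg/m³.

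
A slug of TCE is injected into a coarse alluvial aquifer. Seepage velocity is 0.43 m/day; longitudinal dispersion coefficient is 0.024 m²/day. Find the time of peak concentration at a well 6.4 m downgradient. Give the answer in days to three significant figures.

For the 1D instantaneous-source solution, setting ∂C/∂t = 0 at fixed x gives v²t² + 2Dt − x² = 0, so t = (√(D² + v²x²) − D)/v².
√(D² + v²x²) = √(0.024² + 0.43² × 6.4²) = 2.752; v² = 0.1849.
t = (2.752 − 0.024)/0.1849 = 14.8 days (vs. the pure-advection estimate x/v = 14.9 d).

14.8 days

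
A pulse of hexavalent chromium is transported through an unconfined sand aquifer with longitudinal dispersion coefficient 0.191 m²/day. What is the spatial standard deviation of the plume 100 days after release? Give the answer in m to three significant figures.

Dispersive spreading gives a Gaussian with σ² = 2Dt; advection only shifts the center.
σ = √(2 × 0.191 × 100) = 6.18 m.

6.18 m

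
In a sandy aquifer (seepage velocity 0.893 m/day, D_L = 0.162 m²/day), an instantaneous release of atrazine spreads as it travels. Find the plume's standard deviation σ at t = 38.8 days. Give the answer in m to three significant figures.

3.55 m

Dispersive spreading gives a Gaussian with σ² = 2Dt; advection only shifts the center.
σ = √(2 × 0.162 × 38.8) = 3.55 m.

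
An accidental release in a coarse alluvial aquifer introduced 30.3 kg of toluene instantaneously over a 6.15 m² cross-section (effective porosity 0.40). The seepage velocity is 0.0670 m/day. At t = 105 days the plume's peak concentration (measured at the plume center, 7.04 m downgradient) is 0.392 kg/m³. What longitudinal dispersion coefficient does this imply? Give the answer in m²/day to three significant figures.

0.748 m²/day

At the plume center C_max = M/(n_e·A·√(4πDt)), so D = M²/(4πt·(n_e·A·C_max)²).
n_e·A·C_max = 0.40 × 6.15 × 0.392 = 0.9643 kg/m.
D = 30.3²/(4π × 105 × 0.9643²) = 0.748 m²/day.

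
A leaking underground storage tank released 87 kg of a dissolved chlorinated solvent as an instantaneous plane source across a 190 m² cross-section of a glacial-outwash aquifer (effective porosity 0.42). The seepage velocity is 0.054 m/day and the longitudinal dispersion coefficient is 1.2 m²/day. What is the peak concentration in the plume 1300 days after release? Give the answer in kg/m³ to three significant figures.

0.00779 kg/m³

The peak of an instantaneous 1D plume sits at x = vt; there the Gaussian factor is 1 and C_max = M/(n_e·A·√(4πDt)), where n_e·A is the pore area the mass is dissolved in.
√(4πDt) = √(4π × 1.2 × 1300) = 140.0 m, so C_max = 87/(0.42 × 190 × 140.0) = 0.00779 kg/m³.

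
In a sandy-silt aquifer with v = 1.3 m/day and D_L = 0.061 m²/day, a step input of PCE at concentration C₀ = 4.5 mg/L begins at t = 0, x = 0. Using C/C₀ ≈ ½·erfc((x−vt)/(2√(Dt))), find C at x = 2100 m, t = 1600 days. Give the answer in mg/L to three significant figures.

For a continuous step input, C/C₀ ≈ ½·erfc((x−vt)/(2√(Dt))).
vt = 1.3 × 1600 = 2080 m and 2√(Dt) = 2√(0.061 × 1600) = 19.76 m.
Argument (x−vt)/(2√(Dt)) = (2100 − 2080)/19.76 = 1.012; ½·erfc(1.012) = 0.07619.
C = 4.5 × 0.07619 = 0.343 mg/L.

0.343 mg/L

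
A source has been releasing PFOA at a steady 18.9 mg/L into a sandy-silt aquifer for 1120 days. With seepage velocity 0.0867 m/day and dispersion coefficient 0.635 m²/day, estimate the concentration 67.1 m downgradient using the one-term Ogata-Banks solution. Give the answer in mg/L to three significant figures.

14.9 mg/L

For a continuous step input, C/C₀ ≈ ½·erfc((x−vt)/(2√(Dt))).
vt = 0.0867 × 1120 = 97.104 m and 2√(Dt) = 2√(0.635 × 1120) = 53.34 m.
Argument (x−vt)/(2√(Dt)) = (67.1 − 97.104)/53.34 = -0.5625; ½·erfc(-0.5625) = 0.7868.
C = 18.9 × 0.7868 = 14.9 mg/L.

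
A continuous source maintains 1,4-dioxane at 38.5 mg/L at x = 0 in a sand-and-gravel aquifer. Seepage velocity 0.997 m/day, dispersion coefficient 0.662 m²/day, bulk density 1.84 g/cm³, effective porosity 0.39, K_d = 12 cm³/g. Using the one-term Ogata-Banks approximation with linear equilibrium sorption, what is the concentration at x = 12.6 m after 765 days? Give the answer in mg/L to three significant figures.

21.6 mg/L

Retardation factor R = 1 + ρ_b·K_d/n = 1 + 1.84 × 12/0.39 = 57.62.
Sorption retards both mechanisms: v_R = v/R = 0.01730 m/day, D_R = D/R = 0.01149 m²/day.
v_R·t = 0.01730 × 765 = 13.2345 m; 2√(D_R t) = 5.930 m; argument = (12.6 − 13.2345)/5.930 = -0.1070.
C = C₀ × ½·erfc(-0.1070) = 38.5 × 0.5601 = 21.6 mg/L.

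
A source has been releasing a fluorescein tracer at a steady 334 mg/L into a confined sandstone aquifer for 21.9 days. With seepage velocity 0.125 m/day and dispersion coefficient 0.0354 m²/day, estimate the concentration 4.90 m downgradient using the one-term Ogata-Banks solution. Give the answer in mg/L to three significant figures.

For a continuous step input, C/C₀ ≈ ½·erfc((x−vt)/(2√(Dt))).
vt = 0.125 × 21.9 = 2.7375 m and 2√(Dt) = 2√(0.0354 × 21.9) = 1.761 m.
Argument (x−vt)/(2√(Dt)) = (4.90 − 2.7375)/1.761 = 1.228; ½·erfc(1.228) = 0.04122.
C = 334 × 0.04122 = 13.8 mg/L.

13.8 mg/L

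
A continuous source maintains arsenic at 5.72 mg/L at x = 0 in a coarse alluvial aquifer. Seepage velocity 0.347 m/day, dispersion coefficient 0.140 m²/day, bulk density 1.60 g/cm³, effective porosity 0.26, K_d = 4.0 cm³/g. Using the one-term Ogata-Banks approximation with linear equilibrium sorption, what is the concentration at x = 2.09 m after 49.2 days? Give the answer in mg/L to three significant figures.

Retardation factor R = 1 + ρ_b·K_d/n = 1 + 1.60 × 4.0/0.26 = 25.62.
Sorption retards both mechanisms: v_R = v/R = 0.01354 m/day, D_R = D/R = 0.005464 m²/day.
v_R·t = 0.01354 × 49.2 = 0.666168 m; 2√(D_R t) = 1.037 m; argument = (2.09 − 0.666168)/1.037 = 1.373.
C = C₀ × ½·erfc(1.373) = 5.72 × 0.02609 = 0.149 mg/L.

0.149 mg/L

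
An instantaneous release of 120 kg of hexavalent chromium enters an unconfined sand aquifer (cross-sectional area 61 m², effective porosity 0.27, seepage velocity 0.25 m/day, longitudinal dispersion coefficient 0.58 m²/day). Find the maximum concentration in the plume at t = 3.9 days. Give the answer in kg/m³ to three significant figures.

1.37 kg/m³

The peak of an instantaneous 1D plume sits at x = vt; there the Gaussian factor is 1 and C_max = M/(n_e·A·√(4πDt)), where n_e·A is the pore area the mass is dissolved in.
√(4πDt) = √(4π × 0.58 × 3.9) = 5.332 m, so C_max = 120/(0.27 × 61 × 5.332) = 1.37 kg/m³.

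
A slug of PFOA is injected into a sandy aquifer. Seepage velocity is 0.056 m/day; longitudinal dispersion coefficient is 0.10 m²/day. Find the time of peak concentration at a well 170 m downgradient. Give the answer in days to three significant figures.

3000 days

For the 1D instantaneous-source solution, setting ∂C/∂t = 0 at fixed x gives v²t² + 2Dt − x² = 0, so t = (√(D² + v²x²) − D)/v².
√(D² + v²x²) = √(0.10² + 0.056² × 170²) = 9.521; v² = 0.003136.
t = (9.521 − 0.10)/0.003136 = 3000 days (vs. the pure-advection estimate x/v = 3040 d).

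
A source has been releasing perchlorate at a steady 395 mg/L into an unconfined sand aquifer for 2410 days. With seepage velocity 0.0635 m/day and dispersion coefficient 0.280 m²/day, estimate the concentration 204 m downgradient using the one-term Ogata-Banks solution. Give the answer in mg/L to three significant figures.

For a continuous step input, C/C₀ ≈ ½·erfc((x−vt)/(2√(Dt))).
vt = 0.0635 × 2410 = 153.035 m and 2√(Dt) = 2√(0.280 × 2410) = 51.95 m.
Argument (x−vt)/(2√(Dt)) = (204 − 153.035)/51.95 = 0.9810; ½·erfc(0.9810) = 0.08267.
C = 395 × 0.08267 = 32.7 mg/L.

32.7 mg/L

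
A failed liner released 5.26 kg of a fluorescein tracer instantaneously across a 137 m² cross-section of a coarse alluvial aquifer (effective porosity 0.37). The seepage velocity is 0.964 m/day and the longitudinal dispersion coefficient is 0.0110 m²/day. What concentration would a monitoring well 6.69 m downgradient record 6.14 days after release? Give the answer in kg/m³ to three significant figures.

0.0125 kg/m³

For an instantaneous plane source, C(x,t) = M/(n_e·A·√(4πDt)) · exp(−(x−vt)²/(4Dt)), with n_e·A the pore (flow) area.
Plume center vt = 0.964 × 6.14 = 5.91896 m, so the well at 6.69 m is 0.77104 m downgradient of the peak.
√(4πDt) = 0.9213 m, giving peak height M/(n_e·A·√(4πDt)) = 5.26/(0.37 × 137 × 0.9213) = 0.1126 kg/m³.
(x−vt)²/(4Dt) = (0.77104)²/(4 × 0.0110 × 6.14) = 2.201; exp(−2.201) = 0.1107.
C = 0.1126 × 0.1107 = 0.0125 kg/m³.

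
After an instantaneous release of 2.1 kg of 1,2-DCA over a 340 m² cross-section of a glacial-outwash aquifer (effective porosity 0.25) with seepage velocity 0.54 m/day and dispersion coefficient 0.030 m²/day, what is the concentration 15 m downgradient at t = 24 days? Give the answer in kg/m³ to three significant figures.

0.00194 kg/m³

For an instantaneous plane source, C(x,t) = M/(n_e·A·√(4πDt)) · exp(−(x−vt)²/(4Dt)), with n_e·A the pore (flow) area.
Plume center vt = 0.54 × 24 = 12.96 m, so the well at 15 m is 2.04 m downgradient of the peak.
√(4πDt) = 3.008 m, giving peak height M/(n_e·A·√(4πDt)) = 2.1/(0.25 × 340 × 3.008) = 0.008213 kg/m³.
(x−vt)²/(4Dt) = (2.04)²/(4 × 0.030 × 24) = 1.445; exp(−1.445) = 0.2357.
C = 0.008213 × 0.2357 = 0.00194 kg/m³.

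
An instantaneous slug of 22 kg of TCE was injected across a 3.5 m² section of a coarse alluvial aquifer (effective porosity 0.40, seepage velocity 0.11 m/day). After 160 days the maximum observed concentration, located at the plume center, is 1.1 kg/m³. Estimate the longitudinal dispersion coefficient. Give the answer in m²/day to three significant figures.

0.102 m²/day

At the plume center C_max = M/(n_e·A·√(4πDt)), so D = M²/(4πt·(n_e·A·C_max)²).
n_e·A·C_max = 0.40 × 3.5 × 1.1 = 1.540 kg/m.
D = 22²/(4π × 160 × 1.540²) = 0.102 m²/day.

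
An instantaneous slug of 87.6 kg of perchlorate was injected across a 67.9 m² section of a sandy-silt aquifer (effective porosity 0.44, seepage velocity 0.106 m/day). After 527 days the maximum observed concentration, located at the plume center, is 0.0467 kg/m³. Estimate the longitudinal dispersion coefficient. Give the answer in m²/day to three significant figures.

0.595 m²/day

At the plume center C_max = M/(n_e·A·√(4πDt)), so D = M²/(4πt·(n_e·A·C_max)²).
n_e·A·C_max = 0.44 × 67.9 × 0.0467 = 1.395 kg/m.
D = 87.6²/(4π × 527 × 1.395²) = 0.595 m²/day.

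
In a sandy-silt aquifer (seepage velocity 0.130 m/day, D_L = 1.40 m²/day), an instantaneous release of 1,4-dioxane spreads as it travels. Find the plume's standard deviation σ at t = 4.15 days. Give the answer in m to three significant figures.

Dispersive spreading gives a Gaussian with σ² = 2Dt; advection only shifts the center.
σ = √(2 × 1.40 × 4.15) = 3.41 m.

3.41 m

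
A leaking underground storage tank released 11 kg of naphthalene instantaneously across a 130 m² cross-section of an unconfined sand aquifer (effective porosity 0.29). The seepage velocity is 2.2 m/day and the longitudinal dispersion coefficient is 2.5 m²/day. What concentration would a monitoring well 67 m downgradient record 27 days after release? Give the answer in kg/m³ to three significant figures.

For an instantaneous plane source, C(x,t) = M/(n_e·A·√(4πDt)) · exp(−(x−vt)²/(4Dt)), with n_e·A the pore (flow) area.
Plume center vt = 2.2 × 27 = 59.4 m, so the well at 67 m is 7.6 m downgradient of the peak.
√(4πDt) = 29.12 m, giving peak height M/(n_e·A·√(4πDt)) = 11/(0.29 × 130 × 29.12) = 0.01002 kg/m³.
(x−vt)²/(4Dt) = (7.6)²/(4 × 2.5 × 27) = 0.2139; exp(−0.2139) = 0.8074.
C = 0.01002 × 0.8074 = 0.00809 kg/m³.

0.00809 kg/m³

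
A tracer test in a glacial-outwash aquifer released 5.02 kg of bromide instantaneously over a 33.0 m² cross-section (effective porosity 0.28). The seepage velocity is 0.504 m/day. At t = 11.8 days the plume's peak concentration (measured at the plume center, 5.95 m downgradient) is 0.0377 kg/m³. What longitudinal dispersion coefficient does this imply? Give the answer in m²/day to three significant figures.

At the plume center C_max = M/(n_e·A·√(4πDt)), so D = M²/(4πt·(n_e·A·C_max)²).
n_e·A·C_max = 0.28 × 33.0 × 0.0377 = 0.3483 kg/m.
D = 5.02²/(4π × 11.8 × 0.3483²) = 1.40 m²/day.

1.40 m²/day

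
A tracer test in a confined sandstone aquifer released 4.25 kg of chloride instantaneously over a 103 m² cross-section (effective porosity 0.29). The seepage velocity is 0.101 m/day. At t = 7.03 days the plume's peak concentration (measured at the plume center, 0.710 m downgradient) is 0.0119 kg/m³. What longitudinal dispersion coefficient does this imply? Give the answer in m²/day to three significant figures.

At the plume center C_max = M/(n_e·A·√(4πDt)), so D = M²/(4πt·(n_e·A·C_max)²).
n_e·A·C_max = 0.29 × 103 × 0.0119 = 0.3555 kg/m.
D = 4.25²/(4π × 7.03 × 0.3555²) = 1.62 m²/day.

1.62 m²/day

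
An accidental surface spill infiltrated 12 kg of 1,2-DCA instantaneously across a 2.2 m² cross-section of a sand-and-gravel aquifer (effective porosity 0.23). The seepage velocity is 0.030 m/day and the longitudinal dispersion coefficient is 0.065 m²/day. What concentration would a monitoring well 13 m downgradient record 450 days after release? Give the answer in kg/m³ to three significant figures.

For an instantaneous plane source, C(x,t) = M/(n_e·A·√(4πDt)) · exp(−(x−vt)²/(4Dt)), with n_e·A the pore (flow) area.
Plume center vt = 0.030 × 450 = 13.5 m, so the well at 13 m is 0.5 m upgradient of the peak.
√(4πDt) = 19.17 m, giving peak height M/(n_e·A·√(4πDt)) = 12/(0.23 × 2.2 × 19.17) = 1.237 kg/m³.
(x−vt)²/(4Dt) = (-0.5)²/(4 × 0.065 × 450) = 0.002137; exp(−0.002137) = 0.9979.
C = 1.237 × 0.9979 = 1.23 kg/m³.

1.23 kg/m³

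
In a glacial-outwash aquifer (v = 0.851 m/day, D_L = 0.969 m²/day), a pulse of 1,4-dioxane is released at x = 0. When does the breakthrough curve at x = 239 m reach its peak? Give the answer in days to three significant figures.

280 days

For the 1D instantaneous-source solution, setting ∂C/∂t = 0 at fixed x gives v²t² + 2Dt − x² = 0, so t = (√(D² + v²x²) − D)/v².
√(D² + v²x²) = √(0.969² + 0.851² × 239²) = 203.4; v² = 0.724201.
t = (203.4 − 0.969)/0.724201 = 280 days (vs. the pure-advection estimate x/v = 281 d).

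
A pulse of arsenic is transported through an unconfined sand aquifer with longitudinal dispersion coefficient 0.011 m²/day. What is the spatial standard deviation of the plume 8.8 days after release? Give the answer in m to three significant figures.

0.440 m

Dispersive spreading gives a Gaussian with σ² = 2Dt; advection only shifts the center.
σ = √(2 × 0.011 × 8.8) = 0.440 m.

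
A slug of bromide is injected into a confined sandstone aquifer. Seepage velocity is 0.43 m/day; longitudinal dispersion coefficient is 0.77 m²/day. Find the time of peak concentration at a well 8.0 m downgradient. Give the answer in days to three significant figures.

For the 1D instantaneous-source solution, setting ∂C/∂t = 0 at fixed x gives v²t² + 2Dt − x² = 0, so t = (√(D² + v²x²) − D)/v².
√(D² + v²x²) = √(0.77² + 0.43² × 8.0²) = 3.525; v² = 0.1849.
t = (3.525 − 0.77)/0.1849 = 14.9 days (vs. the pure-advection estimate x/v = 18.6 d).

14.9 days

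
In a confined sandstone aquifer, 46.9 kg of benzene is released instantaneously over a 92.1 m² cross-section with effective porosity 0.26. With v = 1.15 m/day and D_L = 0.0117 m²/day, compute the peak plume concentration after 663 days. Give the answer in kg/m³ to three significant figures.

0.198 kg/m³

The peak of an instantaneous 1D plume sits at x = vt; there the Gaussian factor is 1 and C_max = M/(n_e·A·√(4πDt)), where n_e·A is the pore area the mass is dissolved in.
√(4πDt) = √(4π × 0.0117 × 663) = 9.873 m, so C_max = 46.9/(0.26 × 92.1 × 9.873) = 0.198 kg/m³.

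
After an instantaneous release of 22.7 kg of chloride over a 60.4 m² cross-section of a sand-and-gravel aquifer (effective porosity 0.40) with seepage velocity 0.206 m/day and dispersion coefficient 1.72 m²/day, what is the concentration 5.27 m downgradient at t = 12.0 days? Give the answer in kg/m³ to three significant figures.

For an instantaneous plane source, C(x,t) = M/(n_e·A·√(4πDt)) · exp(−(x−vt)²/(4Dt)), with n_e·A the pore (flow) area.
Plume center vt = 0.206 × 12.0 = 2.472 m, so the well at 5.27 m is 2.798 m downgradient of the peak.
√(4πDt) = 16.10 m, giving peak height M/(n_e·A·√(4πDt)) = 22.7/(0.40 × 60.4 × 16.10) = 0.05836 kg/m³.
(x−vt)²/(4Dt) = (2.798)²/(4 × 1.72 × 12.0) = 0.09483; exp(−0.09483) = 0.9095.
C = 0.05836 × 0.9095 = 0.0531 kg/m³.

0.0531 kg/m³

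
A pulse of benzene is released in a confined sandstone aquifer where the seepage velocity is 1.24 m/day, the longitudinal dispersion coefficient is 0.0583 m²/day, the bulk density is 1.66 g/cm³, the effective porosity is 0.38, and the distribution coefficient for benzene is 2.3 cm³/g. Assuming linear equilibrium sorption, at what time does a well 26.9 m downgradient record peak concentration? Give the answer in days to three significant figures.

Retardation factor R = 1 + ρ_b·K_d/n = 1 + 1.66 × 2.3/0.38 = 11.05.
Sorption retards both mechanisms: v_R = v/R = 0.1122 m/day, D_R = D/R = 0.005276 m²/day.
Peak time from v_R²t² + 2D_R t − x² = 0: t = (√(D_R² + v_R²x²) − D_R)/v_R².
√(D_R² + v_R²x²) = √(0.005276² + 0.1122² × 26.9²) = 3.018; v_R² = 0.01259.
t = (3.018 − 0.005276)/0.01259 = 239 days.

239 days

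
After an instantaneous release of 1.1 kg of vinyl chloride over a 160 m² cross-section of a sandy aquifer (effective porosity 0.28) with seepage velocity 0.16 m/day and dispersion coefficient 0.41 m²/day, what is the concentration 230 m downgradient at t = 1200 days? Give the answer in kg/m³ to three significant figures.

For an instantaneous plane source, C(x,t) = M/(n_e·A·√(4πDt)) · exp(−(x−vt)²/(4Dt)), with n_e·A the pore (flow) area.
Plume center vt = 0.16 × 1200 = 192 m, so the well at 230 m is 38 m downgradient of the peak.
√(4πDt) = 78.63 m, giving peak height M/(n_e·A·√(4πDt)) = 1.1/(0.28 × 160 × 78.63) = 0.0003123 kg/m³.
(x−vt)²/(4Dt) = (38)²/(4 × 0.41 × 1200) = 0.7337; exp(−0.7337) = 0.4801.
C = 0.0003123 × 0.4801 = 0.000150 kg/m³.

0.000150 kg/m³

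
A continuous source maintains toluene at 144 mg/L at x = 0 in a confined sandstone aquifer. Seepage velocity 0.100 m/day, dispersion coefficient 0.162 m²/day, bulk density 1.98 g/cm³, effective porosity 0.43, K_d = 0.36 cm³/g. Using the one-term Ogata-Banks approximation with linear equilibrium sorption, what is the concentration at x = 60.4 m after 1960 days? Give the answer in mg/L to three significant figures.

Retardation factor R = 1 + ρ_b·K_d/n = 1 + 1.98 × 0.36/0.43 = 2.658.
Sorption retards both mechanisms: v_R = v/R = 0.03762 m/day, D_R = D/R = 0.06095 m²/day.
v_R·t = 0.03762 × 1960 = 73.7352 m; 2√(D_R t) = 21.86 m; argument = (60.4 − 73.7352)/21.86 = -0.6100.
C = C₀ × ½·erfc(-0.6100) = 144 × 0.8058 = 116 mg/L.

116 mg/L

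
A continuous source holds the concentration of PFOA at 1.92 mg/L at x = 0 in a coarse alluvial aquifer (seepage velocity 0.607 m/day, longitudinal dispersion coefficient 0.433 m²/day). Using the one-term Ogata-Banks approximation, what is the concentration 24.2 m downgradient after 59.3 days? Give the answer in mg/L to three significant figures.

1.82 mg/L

For a continuous step input, C/C₀ ≈ ½·erfc((x−vt)/(2√(Dt))).
vt = 0.607 × 59.3 = 35.9951 m and 2√(Dt) = 2√(0.433 × 59.3) = 10.13 m.
Argument (x−vt)/(2√(Dt)) = (24.2 − 35.9951)/10.13 = -1.164; ½·erfc(-1.164) = 0.9501.
C = 1.92 × 0.9501 = 1.82 mg/L.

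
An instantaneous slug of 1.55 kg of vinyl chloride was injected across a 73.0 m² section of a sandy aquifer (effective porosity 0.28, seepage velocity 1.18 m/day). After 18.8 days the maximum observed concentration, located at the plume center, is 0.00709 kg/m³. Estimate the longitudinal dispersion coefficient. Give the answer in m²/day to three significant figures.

0.484 m²/day

At the plume center C_max = M/(n_e·A·√(4πDt)), so D = M²/(4πt·(n_e·A·C_max)²).
n_e·A·C_max = 0.28 × 73.0 × 0.00709 = 0.1449 kg/m.
D = 1.55²/(4π × 18.8 × 0.1449²) = 0.484 m²/day.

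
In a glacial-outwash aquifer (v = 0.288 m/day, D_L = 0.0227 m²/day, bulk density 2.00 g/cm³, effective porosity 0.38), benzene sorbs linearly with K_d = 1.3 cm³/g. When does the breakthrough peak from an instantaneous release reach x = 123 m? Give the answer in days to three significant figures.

3350 days

Retardation factor R = 1 + ρ_b·K_d/n = 1 + 2.00 × 1.3/0.38 = 7.842.
Sorption retards both mechanisms: v_R = v/R = 0.03673 m/day, D_R = D/R = 0.002895 m²/day.
Peak time from v_R²t² + 2D_R t − x² = 0: t = (√(D_R² + v_R²x²) − D_R)/v_R².
√(D_R² + v_R²x²) = √(0.002895² + 0.03673² × 123²) = 4.518; v_R² = 0.001349.
t = (4.518 − 0.002895)/0.001349 = 3350 days.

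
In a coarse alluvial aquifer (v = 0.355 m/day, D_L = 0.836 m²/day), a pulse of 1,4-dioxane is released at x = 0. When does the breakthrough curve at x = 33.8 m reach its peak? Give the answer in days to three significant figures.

For the 1D instantaneous-source solution, setting ∂C/∂t = 0 at fixed x gives v²t² + 2Dt − x² = 0, so t = (√(D² + v²x²) − D)/v².
√(D² + v²x²) = √(0.836² + 0.355² × 33.8²) = 12.03; v² = 0.126025.
t = (12.03 − 0.836)/0.126025 = 88.8 days (vs. the pure-advection estimate x/v = 95.2 d).

88.8 days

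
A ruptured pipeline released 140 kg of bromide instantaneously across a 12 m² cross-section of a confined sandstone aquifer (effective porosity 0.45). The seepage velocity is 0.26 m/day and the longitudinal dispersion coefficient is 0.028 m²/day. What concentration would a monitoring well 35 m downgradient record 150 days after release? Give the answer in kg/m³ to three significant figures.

For an instantaneous plane source, C(x,t) = M/(n_e·A·√(4πDt)) · exp(−(x−vt)²/(4Dt)), with n_e·A the pore (flow) area.
Plume center vt = 0.26 × 150 = 39 m, so the well at 35 m is 4 m upgradient of the peak.
√(4πDt) = 7.265 m, giving peak height M/(n_e·A·√(4πDt)) = 140/(0.45 × 12 × 7.265) = 3.569 kg/m³.
(x−vt)²/(4Dt) = (-4)²/(4 × 0.028 × 150) = 0.9524; exp(−0.9524) = 0.3858.
C = 3.569 × 0.3858 = 1.38 kg/m³.

1.38 kg/m³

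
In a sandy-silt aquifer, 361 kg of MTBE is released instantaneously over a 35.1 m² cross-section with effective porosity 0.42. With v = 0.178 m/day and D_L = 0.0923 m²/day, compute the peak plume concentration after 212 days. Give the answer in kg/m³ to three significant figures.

The peak of an instantaneous 1D plume sits at x = vt; there the Gaussian factor is 1 and C_max = M/(n_e·A·√(4πDt)), where n_e·A is the pore area the mass is dissolved in.
√(4πDt) = √(4π × 0.0923 × 212) = 15.68 m, so C_max = 361/(0.42 × 35.1 × 15.68) = 1.56 kg/m³.

1.56 kg/m³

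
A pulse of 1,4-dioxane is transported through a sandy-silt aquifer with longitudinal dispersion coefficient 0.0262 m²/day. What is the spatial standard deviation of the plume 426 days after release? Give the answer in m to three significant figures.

Dispersive spreading gives a Gaussian with σ² = 2Dt; advection only shifts the center.
σ = √(2 × 0.0262 × 426) = 4.72 m.

4.72 m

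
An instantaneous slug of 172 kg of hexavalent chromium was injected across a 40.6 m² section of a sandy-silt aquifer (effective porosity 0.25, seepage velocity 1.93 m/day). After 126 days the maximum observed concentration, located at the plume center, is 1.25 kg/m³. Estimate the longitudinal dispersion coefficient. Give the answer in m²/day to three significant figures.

0.116 m²/day

At the plume center C_max = M/(n_e·A·√(4πDt)), so D = M²/(4πt·(n_e·A·C_max)²).
n_e·A·C_max = 0.25 × 40.6 × 1.25 = 12.69 kg/m.
D = 172²/(4π × 126 × 12.69²) = 0.116 m²/day.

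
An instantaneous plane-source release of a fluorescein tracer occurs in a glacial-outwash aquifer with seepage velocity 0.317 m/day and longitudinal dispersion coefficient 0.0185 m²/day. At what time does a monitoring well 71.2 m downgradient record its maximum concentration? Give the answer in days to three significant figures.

For the 1D instantaneous-source solution, setting ∂C/∂t = 0 at fixed x gives v²t² + 2Dt − x² = 0, so t = (√(D² + v²x²) − D)/v².
√(D² + v²x²) = √(0.0185² + 0.317² × 71.2²) = 22.57; v² = 0.100489.
t = (22.57 − 0.0185)/0.100489 = 224 days (vs. the pure-advection estimate x/v = 225 d).

224 days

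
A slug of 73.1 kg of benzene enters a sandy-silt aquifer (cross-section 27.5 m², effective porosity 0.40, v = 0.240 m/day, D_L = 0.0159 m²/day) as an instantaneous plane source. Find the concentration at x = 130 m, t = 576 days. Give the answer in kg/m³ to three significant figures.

0.0971 kg/m³

For an instantaneous plane source, C(x,t) = M/(n_e·A·√(4πDt)) · exp(−(x−vt)²/(4Dt)), with n_e·A the pore (flow) area.
Plume center vt = 0.240 × 576 = 138.24 m, so the well at 130 m is 8.24 m upgradient of the peak.
√(4πDt) = 10.73 m, giving peak height M/(n_e·A·√(4πDt)) = 73.1/(0.40 × 27.5 × 10.73) = 0.6193 kg/m³.
(x−vt)²/(4Dt) = (-8.24)²/(4 × 0.0159 × 576) = 1.853; exp(−1.853) = 0.1568.
C = 0.6193 × 0.1568 = 0.0971 kg/m³.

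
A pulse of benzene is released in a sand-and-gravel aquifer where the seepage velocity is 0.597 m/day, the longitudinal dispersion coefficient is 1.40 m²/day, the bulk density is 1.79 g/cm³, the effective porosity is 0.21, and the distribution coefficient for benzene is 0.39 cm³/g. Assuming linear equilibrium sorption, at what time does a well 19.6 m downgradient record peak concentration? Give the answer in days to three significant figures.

126 days

Retardation factor R = 1 + ρ_b·K_d/n = 1 + 1.79 × 0.39/0.21 = 4.324.
Sorption retards both mechanisms: v_R = v/R = 0.1381 m/day, D_R = D/R = 0.3238 m²/day.
Peak time from v_R²t² + 2D_R t − x² = 0: t = (√(D_R² + v_R²x²) − D_R)/v_R².
√(D_R² + v_R²x²) = √(0.3238² + 0.1381² × 19.6²) = 2.726; v_R² = 0.01907.
t = (2.726 − 0.3238)/0.01907 = 126 days.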